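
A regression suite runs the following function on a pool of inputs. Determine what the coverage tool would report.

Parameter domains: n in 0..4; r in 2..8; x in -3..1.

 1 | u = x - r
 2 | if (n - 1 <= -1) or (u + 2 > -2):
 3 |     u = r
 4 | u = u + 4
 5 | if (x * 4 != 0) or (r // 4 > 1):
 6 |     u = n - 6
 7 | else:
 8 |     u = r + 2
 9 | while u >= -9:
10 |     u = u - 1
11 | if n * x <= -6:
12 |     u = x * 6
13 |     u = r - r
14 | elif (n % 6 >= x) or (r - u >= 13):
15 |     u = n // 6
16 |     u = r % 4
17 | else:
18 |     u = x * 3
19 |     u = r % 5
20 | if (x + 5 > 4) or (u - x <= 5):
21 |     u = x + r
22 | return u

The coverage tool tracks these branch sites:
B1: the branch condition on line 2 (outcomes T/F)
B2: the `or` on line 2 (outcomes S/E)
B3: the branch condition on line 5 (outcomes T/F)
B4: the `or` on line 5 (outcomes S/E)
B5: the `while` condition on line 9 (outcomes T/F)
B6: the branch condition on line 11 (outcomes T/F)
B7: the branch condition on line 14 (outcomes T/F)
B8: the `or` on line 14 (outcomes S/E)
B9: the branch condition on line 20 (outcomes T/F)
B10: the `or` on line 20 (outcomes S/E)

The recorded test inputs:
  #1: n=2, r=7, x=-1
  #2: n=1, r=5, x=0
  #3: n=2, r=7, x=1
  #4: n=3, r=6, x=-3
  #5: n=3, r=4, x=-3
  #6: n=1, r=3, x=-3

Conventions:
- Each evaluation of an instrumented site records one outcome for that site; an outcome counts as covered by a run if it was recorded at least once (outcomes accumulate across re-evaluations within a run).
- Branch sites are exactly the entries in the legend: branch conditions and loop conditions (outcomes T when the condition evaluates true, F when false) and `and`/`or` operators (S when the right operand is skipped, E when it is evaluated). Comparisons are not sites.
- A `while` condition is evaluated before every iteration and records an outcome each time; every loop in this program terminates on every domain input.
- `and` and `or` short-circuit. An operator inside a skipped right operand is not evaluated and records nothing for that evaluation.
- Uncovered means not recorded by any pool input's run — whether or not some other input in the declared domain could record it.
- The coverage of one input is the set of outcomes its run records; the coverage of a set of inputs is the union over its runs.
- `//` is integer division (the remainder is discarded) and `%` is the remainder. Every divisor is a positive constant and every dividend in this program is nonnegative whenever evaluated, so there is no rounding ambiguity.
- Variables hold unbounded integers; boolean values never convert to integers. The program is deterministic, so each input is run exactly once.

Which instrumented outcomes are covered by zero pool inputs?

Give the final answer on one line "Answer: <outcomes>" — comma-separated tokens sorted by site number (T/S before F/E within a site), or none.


run #1 (n=2, r=7, x=-1) runs B2->E, B1->F, B4->S, B3->T, B5->T, B5->T, B5->T, B5->T, B5->T, B5->T, B5->F, B6->F, B8->S, B7->T, ...; records B1=F, B2=E, B3=T, B4=S, B5=T, B5=F, B6=F, B7=T, B8=S, B9=T, B10=E
run #2 (n=1, r=5, x=0) runs B2->E, B1->F, B4->E, B3->F, B5->T, B5->T, B5->T, B5->T, B5->T, B5->T, B5->T, B5->T, B5->T, B5->T, ...; records B1=F, B2=E, B3=F, B4=E, B5=T, B5=F, B6=F, B7=T, B8=S, B9=T, B10=S
run #3 (n=2, r=7, x=1) runs B2->E, B1->F, B4->S, B3->T, B5->T, B5->T, B5->T, B5->T, B5->T, B5->T, B5->F, B6->F, B8->S, B7->T, ...; records B1=F, B2=E, B3=T, B4=S, B5=T, B5=F, B6=F, B7=T, B8=S, B9=T, B10=S
run #4 (n=3, r=6, x=-3) runs B2->E, B1->F, B4->S, B3->T, B5->T, B5->T, B5->T, B5->T, B5->T, B5->T, B5->T, B5->F, B6->T, B10->E, ...; records B1=F, B2=E, B3=T, B4=S, B5=T, B5=F, B6=T, B9=T, B10=E
run #5 (n=3, r=4, x=-3) runs B2->E, B1->F, B4->S, B3->T, B5->T, B5->T, B5->T, B5->T, B5->T, B5->T, B5->T, B5->F, B6->T, B10->E, ...; records B1=F, B2=E, B3=T, B4=S, B5=T, B5=F, B6=T, B9=T, B10=E
run #6 (n=1, r=3, x=-3) runs B2->E, B1->F, B4->S, B3->T, B5->T, B5->T, B5->T, B5->T, B5->T, B5->F, B6->F, B8->S, B7->T, B10->E, ...; records B1=F, B2=E, B3=T, B4=S, B5=T, B5=F, B6=F, B7=T, B8=S, B9=F, B10=E
union over the pool: B1=F, B2=E, B3=T, B3=F, B4=S, B4=E, B5=T, B5=F, B6=T, B6=F, B7=T, B8=S, B9=T, B9=F, B10=S, B10=E
uncovered (4 of 20): B1=T, B2=S, B7=F, B8=E
Answer: B1=T, B2=S, B7=F, B8=E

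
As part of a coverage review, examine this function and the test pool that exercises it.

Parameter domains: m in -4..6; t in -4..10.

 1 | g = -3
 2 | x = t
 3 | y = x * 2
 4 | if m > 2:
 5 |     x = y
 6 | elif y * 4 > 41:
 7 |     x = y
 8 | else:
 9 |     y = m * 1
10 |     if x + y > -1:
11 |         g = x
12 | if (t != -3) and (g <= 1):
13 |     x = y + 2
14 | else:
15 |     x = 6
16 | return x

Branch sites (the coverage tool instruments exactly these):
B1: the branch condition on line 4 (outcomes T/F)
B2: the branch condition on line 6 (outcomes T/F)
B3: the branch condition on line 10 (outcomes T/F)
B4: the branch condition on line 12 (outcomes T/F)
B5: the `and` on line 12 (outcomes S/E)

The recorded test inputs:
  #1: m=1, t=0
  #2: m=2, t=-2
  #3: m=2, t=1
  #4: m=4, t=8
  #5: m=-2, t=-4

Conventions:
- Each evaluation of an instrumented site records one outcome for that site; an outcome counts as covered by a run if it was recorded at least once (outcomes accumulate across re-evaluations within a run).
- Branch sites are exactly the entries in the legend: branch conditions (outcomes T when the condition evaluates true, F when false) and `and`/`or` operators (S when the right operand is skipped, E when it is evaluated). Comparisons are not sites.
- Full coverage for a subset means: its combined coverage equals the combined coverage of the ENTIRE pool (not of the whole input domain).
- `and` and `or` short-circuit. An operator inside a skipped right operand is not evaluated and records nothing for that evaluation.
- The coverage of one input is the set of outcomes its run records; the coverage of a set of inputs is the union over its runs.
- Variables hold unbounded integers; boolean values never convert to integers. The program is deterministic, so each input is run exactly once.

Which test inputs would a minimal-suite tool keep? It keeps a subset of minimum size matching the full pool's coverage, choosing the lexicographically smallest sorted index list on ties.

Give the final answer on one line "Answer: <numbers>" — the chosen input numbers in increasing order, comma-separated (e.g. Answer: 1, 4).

input #1, m=1, t=0: events B1->F, B2->F, B3->T, B5->E, B4->T; outcomes B1=F, B2=F, B3=T, B4=T, B5=E
input #2, m=2, t=-2: events B1->F, B2->F, B3->T, B5->E, B4->T; outcomes B1=F, B2=F, B3=T, B4=T, B5=E
input #3, m=2, t=1: events B1->F, B2->F, B3->T, B5->E, B4->T; outcomes B1=F, B2=F, B3=T, B4=T, B5=E
input #4, m=4, t=8: events B1->T, B5->E, B4->T; outcomes B1=T, B4=T, B5=E
input #5, m=-2, t=-4: events B1->F, B2->F, B3->F, B5->E, B4->T; outcomes B1=F, B2=F, B3=F, B4=T, B5=E
together the pool reaches 7 outcomes: B1=T, B1=F, B2=F, B3=T, B3=F, B4=T, B5=E
checked all size-1 subsets: none covers 7 outcomes (max 5/7)
checked all size-2 subsets: none covers 7 outcomes (max 6/7)
the canonical winner is {1, 4, 5}: size 3, full 7-outcome coverage, earliest index list among size-3 covers

Answer: 1, 4, 5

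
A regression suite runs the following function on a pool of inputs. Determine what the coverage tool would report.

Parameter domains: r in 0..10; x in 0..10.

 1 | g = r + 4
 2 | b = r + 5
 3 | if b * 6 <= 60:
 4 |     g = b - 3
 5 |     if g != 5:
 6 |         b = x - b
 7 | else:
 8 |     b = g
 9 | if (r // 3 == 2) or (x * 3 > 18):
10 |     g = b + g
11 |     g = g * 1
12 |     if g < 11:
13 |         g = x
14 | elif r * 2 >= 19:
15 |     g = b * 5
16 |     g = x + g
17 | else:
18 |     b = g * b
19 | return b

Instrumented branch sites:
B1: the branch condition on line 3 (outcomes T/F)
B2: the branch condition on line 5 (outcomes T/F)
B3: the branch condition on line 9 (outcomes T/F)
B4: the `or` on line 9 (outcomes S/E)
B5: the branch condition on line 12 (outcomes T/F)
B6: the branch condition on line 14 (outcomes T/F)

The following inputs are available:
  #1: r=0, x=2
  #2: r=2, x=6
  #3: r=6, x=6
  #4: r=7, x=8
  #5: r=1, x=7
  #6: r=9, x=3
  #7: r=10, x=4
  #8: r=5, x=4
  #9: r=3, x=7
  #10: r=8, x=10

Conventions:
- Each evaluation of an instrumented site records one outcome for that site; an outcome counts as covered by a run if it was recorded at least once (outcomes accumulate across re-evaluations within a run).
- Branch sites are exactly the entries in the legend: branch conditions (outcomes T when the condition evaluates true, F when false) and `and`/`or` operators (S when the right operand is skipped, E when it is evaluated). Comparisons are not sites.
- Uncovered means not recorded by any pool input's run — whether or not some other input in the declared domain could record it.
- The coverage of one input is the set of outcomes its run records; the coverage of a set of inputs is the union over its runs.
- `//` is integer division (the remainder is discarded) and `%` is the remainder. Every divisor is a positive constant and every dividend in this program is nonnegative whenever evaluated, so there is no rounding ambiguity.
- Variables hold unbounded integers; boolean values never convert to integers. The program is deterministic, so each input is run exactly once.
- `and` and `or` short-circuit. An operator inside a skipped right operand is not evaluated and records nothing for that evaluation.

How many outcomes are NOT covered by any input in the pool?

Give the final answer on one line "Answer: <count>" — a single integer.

#1 (r=0, x=2) -> B1->T, B2->T, B4->E, B3->F, B6->F; covered: B1=T, B2=T, B3=F, B4=E, B6=F
#2 (r=2, x=6) -> B1->T, B2->T, B4->E, B3->F, B6->F; covered: B1=T, B2=T, B3=F, B4=E, B6=F
#3 (r=6, x=6) -> B1->F, B4->S, B3->T, B5->F; covered: B1=F, B3=T, B4=S, B5=F
#4 (r=7, x=8) -> B1->F, B4->S, B3->T, B5->F; covered: B1=F, B3=T, B4=S, B5=F
#5 (r=1, x=7) -> B1->T, B2->T, B4->E, B3->T, B5->T; covered: B1=T, B2=T, B3=T, B4=E, B5=T
#6 (r=9, x=3) -> B1->F, B4->E, B3->F, B6->F; covered: B1=F, B3=F, B4=E, B6=F
#7 (r=10, x=4) -> B1->F, B4->E, B3->F, B6->T; covered: B1=F, B3=F, B4=E, B6=T
#8 (r=5, x=4) -> B1->T, B2->T, B4->E, B3->F, B6->F; covered: B1=T, B2=T, B3=F, B4=E, B6=F
#9 (r=3, x=7) -> B1->T, B2->F, B4->E, B3->T, B5->F; covered: B1=T, B2=F, B3=T, B4=E, B5=F
#10 (r=8, x=10) -> B1->F, B4->S, B3->T, B5->F; covered: B1=F, B3=T, B4=S, B5=F
union over the pool: B1=T, B1=F, B2=T, B2=F, B3=T, B3=F, B4=S, B4=E, B5=T, B5=F, B6=T, B6=F
uncovered (0 of 12): none

Answer: 0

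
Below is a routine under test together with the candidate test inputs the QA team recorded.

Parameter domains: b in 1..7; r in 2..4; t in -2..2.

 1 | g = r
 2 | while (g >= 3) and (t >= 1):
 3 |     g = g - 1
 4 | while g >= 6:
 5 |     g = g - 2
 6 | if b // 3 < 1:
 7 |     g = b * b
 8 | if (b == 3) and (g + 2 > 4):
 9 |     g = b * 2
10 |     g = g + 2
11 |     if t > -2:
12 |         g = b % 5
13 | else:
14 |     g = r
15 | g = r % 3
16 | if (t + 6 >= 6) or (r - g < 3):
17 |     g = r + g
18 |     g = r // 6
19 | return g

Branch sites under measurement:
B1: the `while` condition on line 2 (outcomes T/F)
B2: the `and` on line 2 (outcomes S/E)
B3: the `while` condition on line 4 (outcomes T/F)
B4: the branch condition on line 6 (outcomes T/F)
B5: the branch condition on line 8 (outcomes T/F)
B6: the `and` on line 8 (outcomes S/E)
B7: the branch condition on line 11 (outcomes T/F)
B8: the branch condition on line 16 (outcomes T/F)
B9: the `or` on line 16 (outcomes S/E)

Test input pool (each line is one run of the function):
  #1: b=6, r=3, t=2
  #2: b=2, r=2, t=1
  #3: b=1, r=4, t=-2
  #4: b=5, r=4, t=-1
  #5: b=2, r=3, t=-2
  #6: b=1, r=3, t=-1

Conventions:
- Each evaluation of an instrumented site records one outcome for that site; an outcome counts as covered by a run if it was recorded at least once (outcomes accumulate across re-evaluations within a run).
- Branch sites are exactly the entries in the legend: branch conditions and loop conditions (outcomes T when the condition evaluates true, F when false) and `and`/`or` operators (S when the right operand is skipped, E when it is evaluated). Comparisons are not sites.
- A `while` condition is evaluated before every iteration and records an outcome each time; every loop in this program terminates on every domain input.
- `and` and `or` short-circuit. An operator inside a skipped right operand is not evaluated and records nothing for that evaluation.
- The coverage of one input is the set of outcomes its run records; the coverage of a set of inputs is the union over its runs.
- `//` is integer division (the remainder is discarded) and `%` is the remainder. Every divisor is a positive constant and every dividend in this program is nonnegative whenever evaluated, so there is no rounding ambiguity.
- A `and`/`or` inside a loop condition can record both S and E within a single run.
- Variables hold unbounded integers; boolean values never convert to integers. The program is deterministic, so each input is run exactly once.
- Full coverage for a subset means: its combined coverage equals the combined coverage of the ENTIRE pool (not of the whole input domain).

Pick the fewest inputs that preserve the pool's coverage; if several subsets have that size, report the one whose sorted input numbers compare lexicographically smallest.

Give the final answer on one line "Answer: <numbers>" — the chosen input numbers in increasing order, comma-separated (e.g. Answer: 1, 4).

#1 (b=6, r=3, t=2) -> B2->E, B1->T, B2->S, B1->F, B3->F, B4->F, B6->S, B5->F, B9->S, B8->T; covered: B1=T, B1=F, B2=S, B2=E, B3=F, B4=F, B5=F, B6=S, B8=T, B9=S
#2 (b=2, r=2, t=1) -> B2->S, B1->F, B3->F, B4->T, B6->S, B5->F, B9->S, B8->T; covered: B1=F, B2=S, B3=F, B4=T, B5=F, B6=S, B8=T, B9=S
#3 (b=1, r=4, t=-2) -> B2->E, B1->F, B3->F, B4->T, B6->S, B5->F, B9->E, B8->F; covered: B1=F, B2=E, B3=F, B4=T, B5=F, B6=S, B8=F, B9=E
#4 (b=5, r=4, t=-1) -> B2->E, B1->F, B3->F, B4->F, B6->S, B5->F, B9->E, B8->F; covered: B1=F, B2=E, B3=F, B4=F, B5=F, B6=S, B8=F, B9=E
#5 (b=2, r=3, t=-2) -> B2->E, B1->F, B3->F, B4->T, B6->S, B5->F, B9->E, B8->F; covered: B1=F, B2=E, B3=F, B4=T, B5=F, B6=S, B8=F, B9=E
#6 (b=1, r=3, t=-1) -> B2->E, B1->F, B3->F, B4->T, B6->S, B5->F, B9->E, B8->F; covered: B1=F, B2=E, B3=F, B4=T, B5=F, B6=S, B8=F, B9=E
the full pool covers 13 outcomes: B1=T, B1=F, B2=S, B2=E, B3=F, B4=T, B4=F, B5=F, B6=S, B8=T, B8=F, B9=S, B9=E
size 1 is not enough: best union over all size-1 subsets is 10/13
the canonical winner is {1, 3}: size 2, full 13-outcome coverage, earliest index list among size-2 covers

Answer: 1, 3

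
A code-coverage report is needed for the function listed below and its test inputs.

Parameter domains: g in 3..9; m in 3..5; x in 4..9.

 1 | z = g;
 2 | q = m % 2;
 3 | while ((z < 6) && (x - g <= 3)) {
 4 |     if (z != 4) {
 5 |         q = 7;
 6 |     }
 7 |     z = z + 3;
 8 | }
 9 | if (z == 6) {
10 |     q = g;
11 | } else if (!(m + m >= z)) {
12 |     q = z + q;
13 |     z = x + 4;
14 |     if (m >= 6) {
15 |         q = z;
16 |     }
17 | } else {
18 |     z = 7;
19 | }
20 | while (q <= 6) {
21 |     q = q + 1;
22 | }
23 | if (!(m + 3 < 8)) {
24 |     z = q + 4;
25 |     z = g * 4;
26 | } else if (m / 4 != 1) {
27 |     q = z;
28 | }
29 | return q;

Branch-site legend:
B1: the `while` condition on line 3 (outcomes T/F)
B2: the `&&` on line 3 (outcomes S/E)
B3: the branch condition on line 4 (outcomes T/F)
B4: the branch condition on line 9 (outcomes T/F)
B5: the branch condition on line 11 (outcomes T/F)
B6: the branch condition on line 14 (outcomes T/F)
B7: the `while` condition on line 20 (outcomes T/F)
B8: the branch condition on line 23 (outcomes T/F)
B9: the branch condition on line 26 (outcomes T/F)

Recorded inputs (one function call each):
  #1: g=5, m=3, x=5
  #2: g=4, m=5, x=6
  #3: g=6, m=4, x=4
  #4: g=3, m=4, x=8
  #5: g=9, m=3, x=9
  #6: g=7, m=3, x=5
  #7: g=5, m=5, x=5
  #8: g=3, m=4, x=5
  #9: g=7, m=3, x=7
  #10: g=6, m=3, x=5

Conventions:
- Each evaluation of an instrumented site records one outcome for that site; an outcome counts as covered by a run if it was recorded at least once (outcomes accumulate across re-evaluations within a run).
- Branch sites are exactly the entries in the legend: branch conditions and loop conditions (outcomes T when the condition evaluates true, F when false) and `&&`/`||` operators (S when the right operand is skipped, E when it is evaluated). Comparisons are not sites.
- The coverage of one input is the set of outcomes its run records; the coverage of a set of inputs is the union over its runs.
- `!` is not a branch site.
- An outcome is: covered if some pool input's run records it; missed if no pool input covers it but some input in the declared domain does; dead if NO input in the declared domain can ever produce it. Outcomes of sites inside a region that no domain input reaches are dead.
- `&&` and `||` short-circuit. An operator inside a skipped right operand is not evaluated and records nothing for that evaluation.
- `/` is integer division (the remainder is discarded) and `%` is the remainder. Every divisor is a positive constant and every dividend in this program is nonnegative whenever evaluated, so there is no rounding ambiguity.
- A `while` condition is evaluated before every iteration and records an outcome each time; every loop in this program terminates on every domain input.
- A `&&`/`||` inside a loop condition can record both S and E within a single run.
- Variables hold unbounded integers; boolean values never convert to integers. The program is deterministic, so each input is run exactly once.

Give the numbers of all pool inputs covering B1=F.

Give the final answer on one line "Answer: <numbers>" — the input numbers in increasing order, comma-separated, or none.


input #1 (g=5, m=3, x=5): produces B1=F
input #2 (g=4, m=5, x=6): produces B1=F
input #3 (g=6, m=4, x=4): produces B1=F
input #4 (g=3, m=4, x=8): produces B1=F
input #5 (g=9, m=3, x=9): produces B1=F
input #6 (g=7, m=3, x=5): produces B1=F
input #7 (g=5, m=5, x=5): produces B1=F
input #8 (g=3, m=4, x=5): produces B1=F
input #9 (g=7, m=3, x=7): produces B1=F
input #10 (g=6, m=3, x=5): produces B1=F
Answer: 1, 2, 3, 4, 5, 6, 7, 8, 9, 10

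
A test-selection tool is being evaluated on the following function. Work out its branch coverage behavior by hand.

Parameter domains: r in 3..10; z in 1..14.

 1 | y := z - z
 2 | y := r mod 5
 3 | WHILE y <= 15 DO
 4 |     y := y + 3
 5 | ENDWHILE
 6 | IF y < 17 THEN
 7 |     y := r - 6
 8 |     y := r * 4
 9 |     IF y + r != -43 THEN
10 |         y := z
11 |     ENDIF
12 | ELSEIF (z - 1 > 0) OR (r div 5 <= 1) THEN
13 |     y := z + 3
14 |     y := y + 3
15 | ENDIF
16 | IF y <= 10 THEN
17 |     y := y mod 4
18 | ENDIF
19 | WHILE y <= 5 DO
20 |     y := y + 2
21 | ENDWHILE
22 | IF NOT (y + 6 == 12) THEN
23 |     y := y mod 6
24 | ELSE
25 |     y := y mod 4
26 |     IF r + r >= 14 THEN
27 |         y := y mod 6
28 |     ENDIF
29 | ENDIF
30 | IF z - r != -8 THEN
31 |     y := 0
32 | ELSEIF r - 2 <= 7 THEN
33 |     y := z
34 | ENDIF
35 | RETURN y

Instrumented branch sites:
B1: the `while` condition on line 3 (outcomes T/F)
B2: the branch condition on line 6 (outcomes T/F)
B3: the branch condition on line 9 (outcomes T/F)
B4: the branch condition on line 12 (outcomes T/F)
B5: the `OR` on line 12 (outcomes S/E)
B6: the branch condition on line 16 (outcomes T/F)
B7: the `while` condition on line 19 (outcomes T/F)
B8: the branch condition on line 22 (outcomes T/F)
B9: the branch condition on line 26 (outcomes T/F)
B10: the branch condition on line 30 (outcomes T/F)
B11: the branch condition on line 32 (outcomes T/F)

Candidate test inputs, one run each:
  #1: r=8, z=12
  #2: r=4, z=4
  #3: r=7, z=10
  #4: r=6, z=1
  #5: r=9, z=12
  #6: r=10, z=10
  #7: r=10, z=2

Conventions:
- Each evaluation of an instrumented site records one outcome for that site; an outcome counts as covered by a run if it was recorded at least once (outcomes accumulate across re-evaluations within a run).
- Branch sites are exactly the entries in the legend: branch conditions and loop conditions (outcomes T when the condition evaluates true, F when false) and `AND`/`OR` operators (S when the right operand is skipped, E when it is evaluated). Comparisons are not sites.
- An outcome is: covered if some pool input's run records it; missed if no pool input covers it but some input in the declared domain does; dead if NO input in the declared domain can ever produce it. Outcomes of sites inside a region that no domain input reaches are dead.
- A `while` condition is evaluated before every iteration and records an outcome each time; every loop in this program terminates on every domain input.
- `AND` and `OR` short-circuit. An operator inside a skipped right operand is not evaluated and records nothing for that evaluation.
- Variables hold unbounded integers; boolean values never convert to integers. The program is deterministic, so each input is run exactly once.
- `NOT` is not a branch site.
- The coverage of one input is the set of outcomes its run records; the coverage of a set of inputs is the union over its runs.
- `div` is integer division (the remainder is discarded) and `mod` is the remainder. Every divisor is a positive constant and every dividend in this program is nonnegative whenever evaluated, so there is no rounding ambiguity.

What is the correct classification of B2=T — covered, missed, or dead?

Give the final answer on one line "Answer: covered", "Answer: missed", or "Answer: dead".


B2=T is recorded by pool input(s) 2, 4, 5 -> covered
Answer: covered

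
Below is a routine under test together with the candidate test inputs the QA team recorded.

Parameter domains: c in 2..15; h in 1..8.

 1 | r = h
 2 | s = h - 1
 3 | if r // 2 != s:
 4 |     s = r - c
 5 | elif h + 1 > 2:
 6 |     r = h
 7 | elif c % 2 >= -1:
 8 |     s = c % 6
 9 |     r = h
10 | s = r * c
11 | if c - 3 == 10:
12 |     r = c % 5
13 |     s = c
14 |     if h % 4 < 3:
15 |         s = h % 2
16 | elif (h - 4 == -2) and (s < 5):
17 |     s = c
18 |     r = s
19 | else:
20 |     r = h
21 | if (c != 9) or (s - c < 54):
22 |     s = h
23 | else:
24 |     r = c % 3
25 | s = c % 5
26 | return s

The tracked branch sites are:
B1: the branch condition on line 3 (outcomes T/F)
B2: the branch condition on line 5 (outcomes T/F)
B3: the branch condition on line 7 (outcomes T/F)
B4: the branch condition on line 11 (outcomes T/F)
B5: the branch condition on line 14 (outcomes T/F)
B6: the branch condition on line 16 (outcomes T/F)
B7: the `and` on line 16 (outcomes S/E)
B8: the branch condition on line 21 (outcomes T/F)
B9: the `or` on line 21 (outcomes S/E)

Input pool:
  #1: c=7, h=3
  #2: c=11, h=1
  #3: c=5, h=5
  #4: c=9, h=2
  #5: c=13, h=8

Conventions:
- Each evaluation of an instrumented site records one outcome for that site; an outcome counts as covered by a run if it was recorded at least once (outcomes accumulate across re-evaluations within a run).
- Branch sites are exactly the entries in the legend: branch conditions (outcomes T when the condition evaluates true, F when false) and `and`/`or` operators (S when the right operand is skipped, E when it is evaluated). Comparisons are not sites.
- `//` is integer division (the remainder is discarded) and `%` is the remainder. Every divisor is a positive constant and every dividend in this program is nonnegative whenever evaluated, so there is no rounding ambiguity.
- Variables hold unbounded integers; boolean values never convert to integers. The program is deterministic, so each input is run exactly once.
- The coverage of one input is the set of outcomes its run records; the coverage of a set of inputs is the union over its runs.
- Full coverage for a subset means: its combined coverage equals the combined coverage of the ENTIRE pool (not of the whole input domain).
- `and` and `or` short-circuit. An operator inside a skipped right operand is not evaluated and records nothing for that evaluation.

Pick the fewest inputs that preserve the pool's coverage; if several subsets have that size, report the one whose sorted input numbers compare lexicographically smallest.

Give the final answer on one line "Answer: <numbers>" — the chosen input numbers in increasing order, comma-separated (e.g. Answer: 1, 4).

#1 (c=7, h=3) -> B1->T, B4->F, B7->S, B6->F, B9->S, B8->T; covered: B1=T, B4=F, B6=F, B7=S, B8=T, B9=S
#2 (c=11, h=1) -> B1->F, B2->F, B3->T, B4->F, B7->S, B6->F, B9->S, B8->T; covered: B1=F, B2=F, B3=T, B4=F, B6=F, B7=S, B8=T, B9=S
#3 (c=5, h=5) -> B1->T, B4->F, B7->S, B6->F, B9->S, B8->T; covered: B1=T, B4=F, B6=F, B7=S, B8=T, B9=S
#4 (c=9, h=2) -> B1->F, B2->T, B4->F, B7->E, B6->F, B9->E, B8->T; covered: B1=F, B2=T, B4=F, B6=F, B7=E, B8=T, B9=E
#5 (c=13, h=8) -> B1->T, B4->T, B5->T, B9->S, B8->T; covered: B1=T, B4=T, B5=T, B8=T, B9=S
together the pool reaches 14 outcomes: B1=T, B1=F, B2=T, B2=F, B3=T, B4=T, B4=F, B5=T, B6=F, B7=S, B7=E, B8=T, B9=S, B9=E
no size-1 subset reaches all 14 outcomes (best union: 8/14)
no size-2 subset reaches all 14 outcomes (best union: 11/14)
size 3: inputs {2, 4, 5} cover all 14 outcomes, and no lexicographically smaller subset of this size does

Answer: 2, 4, 5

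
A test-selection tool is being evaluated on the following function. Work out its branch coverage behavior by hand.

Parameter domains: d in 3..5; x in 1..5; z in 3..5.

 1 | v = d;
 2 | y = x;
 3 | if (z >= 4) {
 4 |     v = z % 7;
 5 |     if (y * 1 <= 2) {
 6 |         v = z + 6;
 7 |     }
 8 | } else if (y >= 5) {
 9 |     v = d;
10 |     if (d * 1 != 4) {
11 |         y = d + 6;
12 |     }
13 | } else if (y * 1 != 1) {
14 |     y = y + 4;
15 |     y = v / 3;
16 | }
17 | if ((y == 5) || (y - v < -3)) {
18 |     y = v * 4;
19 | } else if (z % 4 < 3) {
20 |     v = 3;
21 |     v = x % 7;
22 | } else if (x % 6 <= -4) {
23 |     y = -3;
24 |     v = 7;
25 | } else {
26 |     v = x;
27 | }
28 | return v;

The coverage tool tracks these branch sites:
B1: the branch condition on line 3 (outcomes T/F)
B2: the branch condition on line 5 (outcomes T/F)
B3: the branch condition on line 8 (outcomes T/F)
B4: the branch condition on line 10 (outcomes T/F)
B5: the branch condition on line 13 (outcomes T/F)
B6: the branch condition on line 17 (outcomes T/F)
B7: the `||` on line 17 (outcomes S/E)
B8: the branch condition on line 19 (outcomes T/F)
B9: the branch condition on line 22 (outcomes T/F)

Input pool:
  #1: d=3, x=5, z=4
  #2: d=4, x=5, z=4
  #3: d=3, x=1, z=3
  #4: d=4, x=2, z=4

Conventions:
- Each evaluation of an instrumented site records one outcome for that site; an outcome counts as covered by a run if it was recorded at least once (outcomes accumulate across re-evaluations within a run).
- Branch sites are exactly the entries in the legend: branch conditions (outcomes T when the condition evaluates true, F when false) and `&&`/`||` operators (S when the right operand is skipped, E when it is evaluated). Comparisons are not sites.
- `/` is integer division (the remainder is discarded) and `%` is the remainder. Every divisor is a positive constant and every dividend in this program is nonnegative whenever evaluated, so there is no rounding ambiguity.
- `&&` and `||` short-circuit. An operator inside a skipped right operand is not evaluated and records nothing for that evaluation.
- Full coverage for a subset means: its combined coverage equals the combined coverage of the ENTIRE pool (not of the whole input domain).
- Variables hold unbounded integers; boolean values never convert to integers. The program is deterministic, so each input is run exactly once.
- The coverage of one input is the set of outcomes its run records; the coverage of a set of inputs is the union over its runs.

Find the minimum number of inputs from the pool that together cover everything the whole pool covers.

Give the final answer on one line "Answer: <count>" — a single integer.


input #1, d=3, x=5, z=4: events B1->T, B2->F, B7->S, B6->T; outcomes B1=T, B2=F, B6=T, B7=S
input #2, d=4, x=5, z=4: events B1->T, B2->F, B7->S, B6->T; outcomes B1=T, B2=F, B6=T, B7=S
input #3, d=3, x=1, z=3: events B1->F, B3->F, B5->F, B7->E, B6->F, B8->F, B9->F; outcomes B1=F, B3=F, B5=F, B6=F, B7=E, B8=F, B9=F
input #4, d=4, x=2, z=4: events B1->T, B2->T, B7->E, B6->T; outcomes B1=T, B2=T, B6=T, B7=E
pool-wide coverage (12 outcomes): B1=T, B1=F, B2=T, B2=F, B3=F, B5=F, B6=T, B6=F, B7=S, B7=E, B8=F, B9=F
every size-1 subset falls short of the 12 outcomes (best: 7/12)
every size-2 subset falls short of the 12 outcomes (best: 11/12)
the canonical winner is {1, 3, 4}: size 3, full 12-outcome coverage, earliest index list among size-3 covers
Answer: 3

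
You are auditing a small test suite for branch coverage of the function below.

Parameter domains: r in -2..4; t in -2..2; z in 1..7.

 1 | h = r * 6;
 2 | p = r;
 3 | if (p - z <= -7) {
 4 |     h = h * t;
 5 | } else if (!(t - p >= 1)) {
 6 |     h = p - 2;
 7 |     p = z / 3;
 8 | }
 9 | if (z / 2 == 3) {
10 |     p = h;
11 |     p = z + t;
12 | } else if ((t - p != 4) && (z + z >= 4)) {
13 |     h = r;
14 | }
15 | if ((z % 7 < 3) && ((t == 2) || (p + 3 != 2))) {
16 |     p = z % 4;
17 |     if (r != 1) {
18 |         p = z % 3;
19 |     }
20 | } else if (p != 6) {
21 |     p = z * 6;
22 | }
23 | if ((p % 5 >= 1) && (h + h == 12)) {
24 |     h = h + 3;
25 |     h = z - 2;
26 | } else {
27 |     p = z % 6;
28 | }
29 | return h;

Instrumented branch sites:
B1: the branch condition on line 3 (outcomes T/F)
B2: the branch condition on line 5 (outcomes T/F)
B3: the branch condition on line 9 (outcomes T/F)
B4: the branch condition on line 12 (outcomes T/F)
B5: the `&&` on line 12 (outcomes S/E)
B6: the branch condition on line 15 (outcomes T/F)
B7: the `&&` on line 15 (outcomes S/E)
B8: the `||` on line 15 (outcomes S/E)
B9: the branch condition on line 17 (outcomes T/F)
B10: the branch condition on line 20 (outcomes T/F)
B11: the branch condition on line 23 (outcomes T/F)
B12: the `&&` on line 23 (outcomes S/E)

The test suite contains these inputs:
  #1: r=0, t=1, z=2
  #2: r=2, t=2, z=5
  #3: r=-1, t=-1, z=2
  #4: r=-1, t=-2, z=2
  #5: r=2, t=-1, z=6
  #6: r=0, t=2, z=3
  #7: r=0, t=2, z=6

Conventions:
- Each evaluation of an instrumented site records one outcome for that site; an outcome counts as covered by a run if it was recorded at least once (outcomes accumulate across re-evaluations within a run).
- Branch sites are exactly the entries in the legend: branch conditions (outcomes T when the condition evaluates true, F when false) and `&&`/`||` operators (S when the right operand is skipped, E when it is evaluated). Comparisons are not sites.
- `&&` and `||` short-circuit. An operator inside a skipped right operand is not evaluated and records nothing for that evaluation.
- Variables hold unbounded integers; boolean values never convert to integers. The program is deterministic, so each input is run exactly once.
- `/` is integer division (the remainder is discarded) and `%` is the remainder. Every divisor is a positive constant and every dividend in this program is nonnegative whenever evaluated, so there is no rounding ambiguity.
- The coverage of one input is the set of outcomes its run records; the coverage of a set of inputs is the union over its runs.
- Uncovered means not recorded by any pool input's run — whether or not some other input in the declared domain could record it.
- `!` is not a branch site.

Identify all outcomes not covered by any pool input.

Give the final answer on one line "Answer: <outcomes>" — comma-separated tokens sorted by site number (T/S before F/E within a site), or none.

input #1, r=0, t=1, z=2: events B1->F, B2->F, B3->F, B5->E, B4->T, B7->E, B8->E, B6->T, B9->T, B12->E, B11->F; outcomes B1=F, B2=F, B3=F, B4=T, B5=E, B6=T, B7=E, B8=E, B9=T, B11=F, B12=E
input #2, r=2, t=2, z=5: events B1->F, B2->T, B3->F, B5->E, B4->T, B7->S, B6->F, B10->T, B12->S, B11->F; outcomes B1=F, B2=T, B3=F, B4=T, B5=E, B6=F, B7=S, B10=T, B11=F, B12=S
input #3, r=-1, t=-1, z=2: events B1->F, B2->T, B3->F, B5->E, B4->T, B7->E, B8->E, B6->T, B9->T, B12->E, B11->F; outcomes B1=F, B2=T, B3=F, B4=T, B5=E, B6=T, B7=E, B8=E, B9=T, B11=F, B12=E
input #4, r=-1, t=-2, z=2: events B1->F, B2->T, B3->F, B5->E, B4->T, B7->E, B8->E, B6->T, B9->T, B12->E, B11->F; outcomes B1=F, B2=T, B3=F, B4=T, B5=E, B6=T, B7=E, B8=E, B9=T, B11=F, B12=E
input #5, r=2, t=-1, z=6: events B1->F, B2->T, B3->T, B7->S, B6->F, B10->T, B12->E, B11->F; outcomes B1=F, B2=T, B3=T, B6=F, B7=S, B10=T, B11=F, B12=E
input #6, r=0, t=2, z=3: events B1->F, B2->F, B3->F, B5->E, B4->T, B7->S, B6->F, B10->T, B12->E, B11->F; outcomes B1=F, B2=F, B3=F, B4=T, B5=E, B6=F, B7=S, B10=T, B11=F, B12=E
input #7, r=0, t=2, z=6: events B1->F, B2->F, B3->T, B7->S, B6->F, B10->T, B12->E, B11->F; outcomes B1=F, B2=F, B3=T, B6=F, B7=S, B10=T, B11=F, B12=E
union over the pool: B1=F, B2=T, B2=F, B3=T, B3=F, B4=T, B5=E, B6=T, B6=F, B7=S, B7=E, B8=E, B9=T, B10=T, B11=F, B12=S, B12=E
uncovered (7 of 24): B1=T, B4=F, B5=S, B8=S, B9=F, B10=F, B11=T

Answer: B1=T, B4=F, B5=S, B8=S, B9=F, B10=F, B11=T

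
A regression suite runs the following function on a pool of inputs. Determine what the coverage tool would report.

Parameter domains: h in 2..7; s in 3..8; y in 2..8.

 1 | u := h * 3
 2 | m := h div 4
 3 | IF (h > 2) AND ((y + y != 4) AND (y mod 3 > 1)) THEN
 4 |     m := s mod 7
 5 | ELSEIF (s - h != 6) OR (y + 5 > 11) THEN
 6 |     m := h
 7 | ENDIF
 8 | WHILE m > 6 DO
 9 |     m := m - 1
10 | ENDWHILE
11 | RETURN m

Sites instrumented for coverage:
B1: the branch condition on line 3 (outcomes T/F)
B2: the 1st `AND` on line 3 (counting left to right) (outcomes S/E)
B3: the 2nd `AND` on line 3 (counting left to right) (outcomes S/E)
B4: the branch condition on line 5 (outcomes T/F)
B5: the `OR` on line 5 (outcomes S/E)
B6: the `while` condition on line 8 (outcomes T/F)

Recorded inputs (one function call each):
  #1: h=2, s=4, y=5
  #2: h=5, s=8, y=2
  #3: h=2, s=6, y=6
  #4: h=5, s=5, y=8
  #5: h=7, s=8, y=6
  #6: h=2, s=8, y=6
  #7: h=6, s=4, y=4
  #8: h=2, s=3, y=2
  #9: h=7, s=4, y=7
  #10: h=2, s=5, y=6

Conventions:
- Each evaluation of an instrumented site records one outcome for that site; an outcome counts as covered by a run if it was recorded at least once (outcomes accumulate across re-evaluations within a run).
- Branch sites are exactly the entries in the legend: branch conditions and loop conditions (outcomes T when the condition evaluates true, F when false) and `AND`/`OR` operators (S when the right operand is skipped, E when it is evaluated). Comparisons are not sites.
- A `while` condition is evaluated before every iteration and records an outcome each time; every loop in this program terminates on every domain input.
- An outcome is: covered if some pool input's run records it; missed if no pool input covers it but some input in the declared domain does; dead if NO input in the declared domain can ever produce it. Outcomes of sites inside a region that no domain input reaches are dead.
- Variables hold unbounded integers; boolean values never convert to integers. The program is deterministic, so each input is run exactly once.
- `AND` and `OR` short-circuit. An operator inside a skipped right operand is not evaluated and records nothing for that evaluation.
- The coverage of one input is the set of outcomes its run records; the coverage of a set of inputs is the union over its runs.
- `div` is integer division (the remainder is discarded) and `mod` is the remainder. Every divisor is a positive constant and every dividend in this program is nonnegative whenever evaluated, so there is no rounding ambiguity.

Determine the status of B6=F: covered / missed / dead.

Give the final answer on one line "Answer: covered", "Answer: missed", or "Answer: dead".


B6=F is recorded by pool input(s) 1, 2, 3, 4, 5, 6, 7, 8, 9, 10 -> covered
Answer: covered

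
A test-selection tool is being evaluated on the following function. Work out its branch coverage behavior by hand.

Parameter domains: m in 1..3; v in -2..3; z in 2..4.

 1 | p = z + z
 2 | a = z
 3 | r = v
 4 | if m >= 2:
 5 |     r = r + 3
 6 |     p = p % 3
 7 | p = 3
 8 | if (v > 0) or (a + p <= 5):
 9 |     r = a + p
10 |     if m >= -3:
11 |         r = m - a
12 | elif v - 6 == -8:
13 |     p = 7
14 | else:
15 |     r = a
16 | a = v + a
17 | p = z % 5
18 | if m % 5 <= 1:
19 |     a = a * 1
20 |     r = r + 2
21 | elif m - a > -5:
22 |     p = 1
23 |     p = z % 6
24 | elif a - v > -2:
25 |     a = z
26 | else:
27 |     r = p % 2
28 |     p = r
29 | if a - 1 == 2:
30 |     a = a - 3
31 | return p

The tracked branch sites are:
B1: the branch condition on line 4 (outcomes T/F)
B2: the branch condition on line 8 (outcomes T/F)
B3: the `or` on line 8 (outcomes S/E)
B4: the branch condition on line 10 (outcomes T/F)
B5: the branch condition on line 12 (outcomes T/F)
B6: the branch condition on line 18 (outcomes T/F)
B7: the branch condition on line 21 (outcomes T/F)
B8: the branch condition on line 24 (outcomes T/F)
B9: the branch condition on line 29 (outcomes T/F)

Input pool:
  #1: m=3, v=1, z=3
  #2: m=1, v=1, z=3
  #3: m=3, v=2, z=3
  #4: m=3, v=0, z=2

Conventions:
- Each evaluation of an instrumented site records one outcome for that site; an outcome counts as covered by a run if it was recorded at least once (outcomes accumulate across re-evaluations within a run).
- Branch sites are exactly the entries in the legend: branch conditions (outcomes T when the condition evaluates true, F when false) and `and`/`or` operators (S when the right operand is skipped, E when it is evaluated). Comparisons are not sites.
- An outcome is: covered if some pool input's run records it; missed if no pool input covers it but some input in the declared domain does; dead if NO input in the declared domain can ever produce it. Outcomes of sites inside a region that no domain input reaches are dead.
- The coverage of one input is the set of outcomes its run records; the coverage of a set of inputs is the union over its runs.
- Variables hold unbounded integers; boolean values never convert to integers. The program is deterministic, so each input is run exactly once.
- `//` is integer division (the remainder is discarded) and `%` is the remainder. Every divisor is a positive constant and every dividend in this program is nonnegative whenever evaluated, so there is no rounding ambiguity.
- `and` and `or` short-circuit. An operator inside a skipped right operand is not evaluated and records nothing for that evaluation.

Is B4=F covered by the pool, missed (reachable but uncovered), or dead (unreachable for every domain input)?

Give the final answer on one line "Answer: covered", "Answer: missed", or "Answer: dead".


no pool input records B4=F
checking all 54 inputs in the declared domain: B4=F is never recorded -> dead
Answer: dead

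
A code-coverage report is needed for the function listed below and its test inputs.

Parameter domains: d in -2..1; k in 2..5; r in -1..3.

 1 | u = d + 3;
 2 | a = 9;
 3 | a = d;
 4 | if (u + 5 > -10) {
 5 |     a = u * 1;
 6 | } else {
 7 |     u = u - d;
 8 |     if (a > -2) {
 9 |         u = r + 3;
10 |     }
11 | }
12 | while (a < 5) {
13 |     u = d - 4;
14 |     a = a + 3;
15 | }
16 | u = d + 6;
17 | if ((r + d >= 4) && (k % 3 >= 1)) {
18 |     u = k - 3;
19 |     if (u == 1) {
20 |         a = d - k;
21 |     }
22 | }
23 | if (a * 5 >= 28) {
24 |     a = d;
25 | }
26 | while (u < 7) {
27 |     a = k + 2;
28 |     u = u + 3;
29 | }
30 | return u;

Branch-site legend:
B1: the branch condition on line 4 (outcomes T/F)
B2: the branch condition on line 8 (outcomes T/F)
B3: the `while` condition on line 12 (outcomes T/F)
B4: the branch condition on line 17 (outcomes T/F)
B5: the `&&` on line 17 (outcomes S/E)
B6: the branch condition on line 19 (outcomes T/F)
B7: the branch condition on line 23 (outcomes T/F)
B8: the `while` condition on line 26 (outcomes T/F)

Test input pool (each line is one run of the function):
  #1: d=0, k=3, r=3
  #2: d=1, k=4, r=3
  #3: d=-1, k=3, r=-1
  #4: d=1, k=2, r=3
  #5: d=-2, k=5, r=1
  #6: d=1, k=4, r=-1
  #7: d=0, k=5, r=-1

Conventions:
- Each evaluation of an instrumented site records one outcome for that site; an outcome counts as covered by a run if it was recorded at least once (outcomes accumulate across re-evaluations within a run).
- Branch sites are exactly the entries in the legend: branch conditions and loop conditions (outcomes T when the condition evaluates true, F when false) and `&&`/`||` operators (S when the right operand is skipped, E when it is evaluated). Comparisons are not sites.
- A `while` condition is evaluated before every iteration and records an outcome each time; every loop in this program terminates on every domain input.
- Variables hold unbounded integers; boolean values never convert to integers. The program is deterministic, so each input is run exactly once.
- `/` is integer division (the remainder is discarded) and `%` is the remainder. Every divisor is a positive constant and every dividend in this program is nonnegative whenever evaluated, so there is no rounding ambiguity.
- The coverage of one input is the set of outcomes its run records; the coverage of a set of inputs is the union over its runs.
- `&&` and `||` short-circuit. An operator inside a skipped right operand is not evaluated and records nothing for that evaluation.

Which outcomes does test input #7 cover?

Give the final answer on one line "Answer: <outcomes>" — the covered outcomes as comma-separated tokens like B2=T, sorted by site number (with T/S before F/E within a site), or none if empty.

Simulating input #7 (d=0, k=5, r=-1) step by step:
  B1->T, B3->T, B3->F, B5->S, B4->F, B7->T, B8->T, B8->F
collecting distinct outcomes: B1=T, B3=T, B3=F, B4=F, B5=S, B7=T, B8=T, B8=F

Answer: B1=T, B3=T, B3=F, B4=F, B5=S, B7=T, B8=T, B8=F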